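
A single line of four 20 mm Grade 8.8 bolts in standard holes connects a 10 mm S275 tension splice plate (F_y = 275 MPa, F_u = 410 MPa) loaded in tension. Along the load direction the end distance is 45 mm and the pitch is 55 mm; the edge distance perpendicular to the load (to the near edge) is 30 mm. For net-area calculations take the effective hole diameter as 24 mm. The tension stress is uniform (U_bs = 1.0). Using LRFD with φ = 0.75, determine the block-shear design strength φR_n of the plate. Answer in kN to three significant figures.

Shear plane L_v = 45 + 3·55 = 210 mm; A_gv = 210 × 10 = 2100 mm².
A_nv = (210 − 3.5·24) × 10 = 1260 mm².
A_nt = (30 − 0.5·24) × 10 = 180 mm².
0.6 F_u A_nv = 310 kN; 0.6 F_y A_gv = 346.5 kN → shear rupture governs the shear term.
R_n = 310 + 1.0 × 410 × 180 / 1000 = 383.8 kN.
Design strength φR_n = 0.75 × 383.8 = 288 kN.

288 kN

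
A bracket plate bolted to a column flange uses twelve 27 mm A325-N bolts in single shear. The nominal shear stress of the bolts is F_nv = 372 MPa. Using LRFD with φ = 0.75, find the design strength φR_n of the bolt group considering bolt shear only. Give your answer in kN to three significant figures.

A_b = π × 27² / 4 = 572.6 mm².
R_n = F_nv · A_b · n · n_s = 372 × 572.6 × 12 × 1 / 1000 = 2556 kN.
Design strength φR_n = 0.75 × 2556 = 1920 kN.

1920 kN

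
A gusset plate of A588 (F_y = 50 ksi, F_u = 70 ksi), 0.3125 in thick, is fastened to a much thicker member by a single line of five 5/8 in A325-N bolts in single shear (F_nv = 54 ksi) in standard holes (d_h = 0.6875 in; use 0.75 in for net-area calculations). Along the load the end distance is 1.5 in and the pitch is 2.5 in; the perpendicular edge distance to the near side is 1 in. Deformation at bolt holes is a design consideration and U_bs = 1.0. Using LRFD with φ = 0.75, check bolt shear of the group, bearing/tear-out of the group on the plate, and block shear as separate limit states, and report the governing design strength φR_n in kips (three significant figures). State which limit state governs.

62.1 kips (bolt shear governs)

Bolt shear: A_b = π·0.625²/4 = 0.3068 in²; R_n = 54 × 0.3068 × 5 × 1 = 82.83 kips → 0.75 × 82.83 = 62.1 kips.
Bearing: edge l_c = 1.156, r_n = 30.35 kips; interior l_c = 1.812, r_n = 32.81 kips; R_n = 30.35 + 4·32.81 = 161.6 kips → 121 kips.
Block shear: A_gv = 3.594, A_nv = 2.539, A_nt = 0.1953 in²; R_n = min(0.6F_uA_nv, 0.6F_yA_gv) + U_bs·F_u·A_nt = 120.3 kips → 90.2 kips.
Bolt shear governs: 62.1 kips.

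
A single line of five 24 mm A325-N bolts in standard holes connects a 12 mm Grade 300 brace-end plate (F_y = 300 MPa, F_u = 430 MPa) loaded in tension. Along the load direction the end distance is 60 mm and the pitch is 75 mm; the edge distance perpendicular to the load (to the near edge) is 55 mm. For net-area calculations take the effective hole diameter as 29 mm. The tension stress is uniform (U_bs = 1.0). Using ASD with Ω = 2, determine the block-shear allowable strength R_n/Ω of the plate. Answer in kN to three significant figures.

460 kN

Shear plane L_v = 60 + 4·75 = 360 mm; A_gv = 360 × 12 = 4320 mm².
A_nv = (360 − 4.5·29) × 12 = 2754 mm².
A_nt = (55 − 0.5·29) × 12 = 486 mm².
0.6 F_u A_nv = 710.5 kN; 0.6 F_y A_gv = 777.6 kN → shear rupture governs the shear term.
R_n = 710.5 + 1.0 × 430 × 486 / 1000 = 919.5 kN.
Allowable strength R_n/Ω = 919.5 / 2 = 460 kN.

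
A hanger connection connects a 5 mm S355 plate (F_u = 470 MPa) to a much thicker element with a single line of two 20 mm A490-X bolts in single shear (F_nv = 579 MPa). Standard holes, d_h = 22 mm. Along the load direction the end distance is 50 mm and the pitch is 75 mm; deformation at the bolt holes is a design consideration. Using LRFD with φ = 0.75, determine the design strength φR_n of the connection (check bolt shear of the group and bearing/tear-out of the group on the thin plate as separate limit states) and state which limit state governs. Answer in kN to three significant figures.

Bolt shear: A_b = π·20²/4 = 314.2 mm²; R_n = 579 × 314.2 × 2 × 1 / 1000 = 363.8 kN → 0.75 × 363.8 = 273 kN.
Bearing (1.2 l_c t F_u ≤ 2.4 d t F_u): upper limit = 2.4·20·5·470 / 1000 = 112.8 kN.
  Edge l_c = 50 − 22/2 = 39 → r_n = 110 kN; interior l_c = 75 − 22 = 53 → r_n = 112.8 kN.
  R_n,bearing = 1·110 + 1·112.8 = 222.8 kN → 0.75 × 222.8 = 167 kN.
Bearing governs: 167 kN.

167 kN (bearing governs)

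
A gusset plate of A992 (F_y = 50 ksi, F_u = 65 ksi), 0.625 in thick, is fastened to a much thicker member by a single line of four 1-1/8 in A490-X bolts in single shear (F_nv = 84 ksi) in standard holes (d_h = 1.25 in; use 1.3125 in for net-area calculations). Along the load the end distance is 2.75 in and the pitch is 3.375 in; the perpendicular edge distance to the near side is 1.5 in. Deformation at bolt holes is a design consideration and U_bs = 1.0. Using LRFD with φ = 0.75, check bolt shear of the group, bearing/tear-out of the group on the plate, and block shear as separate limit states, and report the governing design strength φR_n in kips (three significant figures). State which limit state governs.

177 kips (block shear governs)

Bolt shear: A_b = π·1.125²/4 = 0.994 in²; R_n = 84 × 0.994 × 4 × 1 = 334 kips → 0.75 × 334 = 250 kips.
Bearing: edge l_c = 2.125, r_n = 103.6 kips; interior l_c = 2.125, r_n = 103.6 kips; R_n = 103.6 + 3·103.6 = 414.4 kips → 311 kips.
Block shear: A_gv = 8.047, A_nv = 5.176, A_nt = 0.5273 in²; R_n = min(0.6F_uA_nv, 0.6F_yA_gv) + U_bs·F_u·A_nt = 236.1 kips → 177 kips.
Block shear governs: 177 kips.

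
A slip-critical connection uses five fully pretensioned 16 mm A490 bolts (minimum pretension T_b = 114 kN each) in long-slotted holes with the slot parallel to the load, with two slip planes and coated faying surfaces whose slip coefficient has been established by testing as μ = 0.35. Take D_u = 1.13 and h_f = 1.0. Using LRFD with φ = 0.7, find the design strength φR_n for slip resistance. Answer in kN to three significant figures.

R_n = μ · D_u · h_f · T_b · n_s · n_b = 0.35 × 1.13 × 1.0 × 114 × 2 × 5 = 450.9 kN.
Design strength φR_n = 0.7 × 450.9 = 316 kN.

316 kN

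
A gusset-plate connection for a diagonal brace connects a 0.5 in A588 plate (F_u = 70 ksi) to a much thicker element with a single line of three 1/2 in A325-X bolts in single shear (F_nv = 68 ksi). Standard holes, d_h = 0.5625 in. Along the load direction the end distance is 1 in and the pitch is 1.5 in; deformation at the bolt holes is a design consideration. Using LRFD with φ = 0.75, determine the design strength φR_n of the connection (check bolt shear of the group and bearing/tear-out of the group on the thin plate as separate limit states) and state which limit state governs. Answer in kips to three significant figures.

Bolt shear: A_b = π·0.5²/4 = 0.1963 in²; R_n = 68 × 0.1963 × 3 × 1 = 40.06 kips → 0.75 × 40.06 = 30 kips.
Bearing (1.2 l_c t F_u ≤ 2.4 d t F_u): upper limit = 2.4·0.5·0.5·70 = 42 kips.
  Edge l_c = 1 − 0.5625/2 = 0.7188 → r_n = 30.19 kips; interior l_c = 1.5 − 0.5625 = 0.9375 → r_n = 39.38 kips.
  R_n,bearing = 1·30.19 + 2·39.38 = 108.9 kips → 0.75 × 108.9 = 81.7 kips.
Bolt shear governs: 30 kips.

30 kips (bolt shear governs)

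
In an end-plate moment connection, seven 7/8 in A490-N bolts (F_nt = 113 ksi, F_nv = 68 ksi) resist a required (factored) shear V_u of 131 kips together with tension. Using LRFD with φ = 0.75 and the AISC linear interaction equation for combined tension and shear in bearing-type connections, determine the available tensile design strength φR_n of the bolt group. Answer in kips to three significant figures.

A_b = π·0.875²/4 = 0.6013 in²; f_rv = 131 / (7 × 0.6013) = 31.12 ksi.
F'_nt = 1.3 F_nt − (F_nt / φF_nv) f_rv = 1.3·113 − (113/(0.75·68))·31.12 = 77.94 ksi, capped at F_nt → F'_nt = 77.94 ksi.
R_n = F'_nt · A_b · n = 77.94 × 0.6013 × 7 = 328.1 kips.
Design strength φR_n = 0.75 × 328.1 = 246 kips.

246 kips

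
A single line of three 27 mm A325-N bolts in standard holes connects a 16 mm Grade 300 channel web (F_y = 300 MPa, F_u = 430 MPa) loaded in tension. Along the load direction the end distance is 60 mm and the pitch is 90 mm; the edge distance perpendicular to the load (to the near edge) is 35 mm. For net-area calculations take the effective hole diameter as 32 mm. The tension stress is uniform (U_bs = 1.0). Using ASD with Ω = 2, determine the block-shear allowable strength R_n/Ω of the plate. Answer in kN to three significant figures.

Shear plane L_v = 60 + 2·90 = 240 mm; A_gv = 240 × 16 = 3840 mm².
A_nv = (240 − 2.5·32) × 16 = 2560 mm².
A_nt = (35 − 0.5·32) × 16 = 304 mm².
0.6 F_u A_nv = 660.5 kN; 0.6 F_y A_gv = 691.2 kN → shear rupture governs the shear term.
R_n = 660.5 + 1.0 × 430 × 304 / 1000 = 791.2 kN.
Allowable strength R_n/Ω = 791.2 / 2 = 396 kN.

396 kN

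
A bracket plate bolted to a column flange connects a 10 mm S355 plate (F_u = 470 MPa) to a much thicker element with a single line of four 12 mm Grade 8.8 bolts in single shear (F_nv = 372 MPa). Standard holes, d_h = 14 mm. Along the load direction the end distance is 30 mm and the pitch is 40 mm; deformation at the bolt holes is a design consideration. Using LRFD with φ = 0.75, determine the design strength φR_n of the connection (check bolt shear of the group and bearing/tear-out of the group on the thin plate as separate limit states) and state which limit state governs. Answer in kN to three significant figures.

126 kN (bolt shear governs)

Bolt shear: A_b = π·12²/4 = 113.1 mm²; R_n = 372 × 113.1 × 4 × 1 / 1000 = 168.3 kN → 0.75 × 168.3 = 126 kN.
Bearing (1.2 l_c t F_u ≤ 2.4 d t F_u): upper limit = 2.4·12·10·470 / 1000 = 135.4 kN.
  Edge l_c = 30 − 14/2 = 23 → r_n = 129.7 kN; interior l_c = 40 − 14 = 26 → r_n = 135.4 kN.
  R_n,bearing = 1·129.7 + 3·135.4 = 535.8 kN → 0.75 × 535.8 = 402 kN.
Bolt shear governs: 126 kN.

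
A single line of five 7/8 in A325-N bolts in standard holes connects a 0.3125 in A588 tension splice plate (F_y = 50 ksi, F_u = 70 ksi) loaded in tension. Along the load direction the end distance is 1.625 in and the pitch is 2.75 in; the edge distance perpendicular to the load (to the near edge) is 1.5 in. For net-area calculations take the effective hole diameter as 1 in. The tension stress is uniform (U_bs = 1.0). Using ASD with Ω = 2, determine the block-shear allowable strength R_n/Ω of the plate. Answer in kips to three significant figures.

Shear plane L_v = 1.625 + 4·2.75 = 12.62 in; A_gv = 12.62 × 0.3125 = 3.945 in².
A_nv = (12.62 − 4.5·1) × 0.3125 = 2.539 in².
A_nt = (1.5 − 0.5·1) × 0.3125 = 0.3125 in².
0.6 F_u A_nv = 106.6 kips; 0.6 F_y A_gv = 118.4 kips → shear rupture governs the shear term.
R_n = 106.6 + 1.0 × 70 × 0.3125 = 128.5 kips.
Allowable strength R_n/Ω = 128.5 / 2 = 64.3 kips.

64.3 kips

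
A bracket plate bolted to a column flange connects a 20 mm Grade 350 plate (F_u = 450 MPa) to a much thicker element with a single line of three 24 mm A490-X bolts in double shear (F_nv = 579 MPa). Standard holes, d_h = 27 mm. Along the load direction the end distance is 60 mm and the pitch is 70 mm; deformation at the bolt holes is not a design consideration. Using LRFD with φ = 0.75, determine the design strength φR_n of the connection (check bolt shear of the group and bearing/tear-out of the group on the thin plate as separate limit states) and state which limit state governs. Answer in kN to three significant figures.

Bolt shear: A_b = π·24²/4 = 452.4 mm²; R_n = 579 × 452.4 × 3 × 2 / 1000 = 1572 kN → 0.75 × 1572 = 1180 kN.
Bearing (1.5 l_c t F_u ≤ 3.0 d t F_u): upper limit = 3.0·24·20·450 / 1000 = 648 kN.
  Edge l_c = 60 − 27/2 = 46.5 → r_n = 627.8 kN; interior l_c = 70 − 27 = 43 → r_n = 580.5 kN.
  R_n,bearing = 1·627.8 + 2·580.5 = 1789 kN → 0.75 × 1789 = 1340 kN.
Bolt shear governs: 1180 kN.

1180 kN (bolt shear governs)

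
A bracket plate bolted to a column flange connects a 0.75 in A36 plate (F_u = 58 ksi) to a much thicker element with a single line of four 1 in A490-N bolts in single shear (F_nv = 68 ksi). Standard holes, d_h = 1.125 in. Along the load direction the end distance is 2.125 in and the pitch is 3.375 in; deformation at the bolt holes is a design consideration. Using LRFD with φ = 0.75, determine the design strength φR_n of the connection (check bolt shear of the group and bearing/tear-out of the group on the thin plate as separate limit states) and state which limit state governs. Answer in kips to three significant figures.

Bolt shear: A_b = π·1²/4 = 0.7854 in²; R_n = 68 × 0.7854 × 4 × 1 = 213.6 kips → 0.75 × 213.6 = 160 kips.
Bearing (1.2 l_c t F_u ≤ 2.4 d t F_u): upper limit = 2.4·1·0.75·58 = 104.4 kips.
  Edge l_c = 2.125 − 1.125/2 = 1.562 → r_n = 81.56 kips; interior l_c = 3.375 − 1.125 = 2.25 → r_n = 104.4 kips.
  R_n,bearing = 1·81.56 + 3·104.4 = 394.8 kips → 0.75 × 394.8 = 296 kips.
Bolt shear governs: 160 kips.

160 kips (bolt shear governs)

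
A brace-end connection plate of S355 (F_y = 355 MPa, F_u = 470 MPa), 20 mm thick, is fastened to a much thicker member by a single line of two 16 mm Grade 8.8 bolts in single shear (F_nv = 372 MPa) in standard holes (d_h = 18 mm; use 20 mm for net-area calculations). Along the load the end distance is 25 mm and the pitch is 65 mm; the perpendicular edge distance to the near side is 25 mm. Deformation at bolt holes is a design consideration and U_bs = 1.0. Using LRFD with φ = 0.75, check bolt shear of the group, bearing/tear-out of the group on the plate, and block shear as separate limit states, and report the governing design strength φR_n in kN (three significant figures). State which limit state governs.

112 kN (bolt shear governs)

Bolt shear: A_b = π·16²/4 = 201.1 mm²; R_n = 372 × 201.1 × 2 × 1 / 1000 = 149.6 kN → 0.75 × 149.6 = 112 kN.
Bearing: edge l_c = 16, r_n = 180.5 kN; interior l_c = 47, r_n = 361 kN; R_n = 180.5 + 1·361 = 541.4 kN → 406 kN.
Block shear: A_gv = 1800, A_nv = 1200, A_nt = 300 mm²; R_n = min(0.6F_uA_nv, 0.6F_yA_gv) + U_bs·F_u·A_nt = 479.4 kN → 360 kN.
Bolt shear governs: 112 kN.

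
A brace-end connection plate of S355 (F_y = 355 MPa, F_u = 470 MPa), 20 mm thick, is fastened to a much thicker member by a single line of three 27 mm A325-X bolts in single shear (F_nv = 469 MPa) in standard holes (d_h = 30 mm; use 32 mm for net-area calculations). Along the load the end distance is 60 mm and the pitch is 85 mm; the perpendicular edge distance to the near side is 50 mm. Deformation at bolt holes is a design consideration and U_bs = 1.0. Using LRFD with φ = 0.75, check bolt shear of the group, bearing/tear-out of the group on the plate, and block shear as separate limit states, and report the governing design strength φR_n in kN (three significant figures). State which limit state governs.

604 kN (bolt shear governs)

Bolt shear: A_b = π·27²/4 = 572.6 mm²; R_n = 469 × 572.6 × 3 × 1 / 1000 = 805.6 kN → 0.75 × 805.6 = 604 kN.
Bearing: edge l_c = 45, r_n = 507.6 kN; interior l_c = 55, r_n = 609.1 kN; R_n = 507.6 + 2·609.1 = 1726 kN → 1290 kN.
Block shear: A_gv = 4600, A_nv = 3000, A_nt = 680 mm²; R_n = min(0.6F_uA_nv, 0.6F_yA_gv) + U_bs·F_u·A_nt = 1166 kN → 874 kN.
Bolt shear governs: 604 kN.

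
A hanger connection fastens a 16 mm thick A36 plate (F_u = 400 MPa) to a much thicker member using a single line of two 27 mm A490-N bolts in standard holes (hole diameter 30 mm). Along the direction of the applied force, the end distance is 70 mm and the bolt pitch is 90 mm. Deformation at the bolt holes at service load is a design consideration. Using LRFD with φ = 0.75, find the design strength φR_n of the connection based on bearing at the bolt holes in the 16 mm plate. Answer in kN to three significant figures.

Per bolt r_n = 1.2 l_c t F_u ≤ 2.4 d t F_u; upper limit = 2.4 × 27 × 16 × 400 / 1000 = 414.7 kN.
Edge bolt: l_c = 70 − 30/2 = 55 mm → 1.2 × 55 × 16 × 400 / 1000 = 422.4 → r_n = 414.7 kN.
Interior bolts: l_c = 90 − 30 = 60 mm → 1.2 × 60 × 16 × 400 / 1000 = 460.8 → r_n = 414.7 kN.
R_n = 1 × 414.7 + 1 × 414.7 = 829.4 kN.
Design strength φR_n = 0.75 × 829.4 = 622 kN.

622 kN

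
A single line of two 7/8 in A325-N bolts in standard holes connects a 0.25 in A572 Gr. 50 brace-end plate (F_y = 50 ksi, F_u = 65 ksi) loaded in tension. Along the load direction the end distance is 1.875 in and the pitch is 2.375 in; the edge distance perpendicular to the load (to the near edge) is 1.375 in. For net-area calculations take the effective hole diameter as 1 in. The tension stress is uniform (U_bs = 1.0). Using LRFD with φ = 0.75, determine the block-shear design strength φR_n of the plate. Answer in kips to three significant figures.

30.8 kips

Shear plane L_v = 1.875 + 1·2.375 = 4.25 in; A_gv = 4.25 × 0.25 = 1.062 in².
A_nv = (4.25 − 1.5·1) × 0.25 = 0.6875 in².
A_nt = (1.375 − 0.5·1) × 0.25 = 0.2188 in².
0.6 F_u A_nv = 26.81 kips; 0.6 F_y A_gv = 31.88 kips → shear rupture governs the shear term.
R_n = 26.81 + 1.0 × 65 × 0.2188 = 41.03 kips.
Design strength φR_n = 0.75 × 41.03 = 30.8 kips.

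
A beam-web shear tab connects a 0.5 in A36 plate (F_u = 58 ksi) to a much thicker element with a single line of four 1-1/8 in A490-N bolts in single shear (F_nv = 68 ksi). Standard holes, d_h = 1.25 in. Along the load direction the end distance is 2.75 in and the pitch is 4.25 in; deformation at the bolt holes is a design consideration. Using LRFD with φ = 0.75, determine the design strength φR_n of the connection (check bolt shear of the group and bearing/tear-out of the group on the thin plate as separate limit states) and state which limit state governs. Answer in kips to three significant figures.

Bolt shear: A_b = π·1.125²/4 = 0.994 in²; R_n = 68 × 0.994 × 4 × 1 = 270.4 kips → 0.75 × 270.4 = 203 kips.
Bearing (1.2 l_c t F_u ≤ 2.4 d t F_u): upper limit = 2.4·1.125·0.5·58 = 78.3 kips.
  Edge l_c = 2.75 − 1.25/2 = 2.125 → r_n = 73.95 kips; interior l_c = 4.25 − 1.25 = 3 → r_n = 78.3 kips.
  R_n,bearing = 1·73.95 + 3·78.3 = 308.8 kips → 0.75 × 308.8 = 232 kips.
Bolt shear governs: 203 kips.

203 kips (bolt shear governs)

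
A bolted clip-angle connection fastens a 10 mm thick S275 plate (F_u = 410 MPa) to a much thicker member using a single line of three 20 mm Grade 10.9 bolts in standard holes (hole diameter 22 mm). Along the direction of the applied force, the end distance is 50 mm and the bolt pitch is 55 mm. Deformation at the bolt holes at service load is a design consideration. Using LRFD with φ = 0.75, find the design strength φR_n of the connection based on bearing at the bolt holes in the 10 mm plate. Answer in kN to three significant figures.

Per bolt r_n = 1.2 l_c t F_u ≤ 2.4 d t F_u; upper limit = 2.4 × 20 × 10 × 410 / 1000 = 196.8 kN.
Edge bolt: l_c = 50 − 22/2 = 39 mm → 1.2 × 39 × 10 × 410 / 1000 = 191.9 → r_n = 191.9 kN.
Interior bolts: l_c = 55 − 22 = 33 mm → 1.2 × 33 × 10 × 410 / 1000 = 162.4 → r_n = 162.4 kN.
R_n = 1 × 191.9 + 2 × 162.4 = 516.6 kN.
Design strength φR_n = 0.75 × 516.6 = 387 kN.

387 kN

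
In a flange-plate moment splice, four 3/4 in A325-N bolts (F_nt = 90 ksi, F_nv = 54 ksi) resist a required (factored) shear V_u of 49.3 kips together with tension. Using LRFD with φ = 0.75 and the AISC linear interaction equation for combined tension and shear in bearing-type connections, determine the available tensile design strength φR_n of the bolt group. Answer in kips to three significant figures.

A_b = π·0.75²/4 = 0.4418 in²; f_rv = 49.3 / (4 × 0.4418) = 27.9 ksi.
F'_nt = 1.3 F_nt − (F_nt / φF_nv) f_rv = 1.3·90 − (90/(0.75·54))·27.9 = 55 ksi, capped at F_nt → F'_nt = 55 ksi.
R_n = F'_nt · A_b · n = 55 × 0.4418 × 4 = 97.2 kips.
Design strength φR_n = 0.75 × 97.2 = 72.9 kips.

72.9 kips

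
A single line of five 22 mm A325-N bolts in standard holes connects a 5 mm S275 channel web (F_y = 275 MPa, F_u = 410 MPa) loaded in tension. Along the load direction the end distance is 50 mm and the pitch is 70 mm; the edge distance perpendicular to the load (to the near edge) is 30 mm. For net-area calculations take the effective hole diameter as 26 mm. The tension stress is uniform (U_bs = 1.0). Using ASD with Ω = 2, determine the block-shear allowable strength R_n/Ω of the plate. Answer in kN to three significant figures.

148 kN

Shear plane L_v = 50 + 4·70 = 330 mm; A_gv = 330 × 5 = 1650 mm².
A_nv = (330 − 4.5·26) × 5 = 1065 mm².
A_nt = (30 − 0.5·26) × 5 = 85 mm².
0.6 F_u A_nv = 262 kN; 0.6 F_y A_gv = 272.2 kN → shear rupture governs the shear term.
R_n = 262 + 1.0 × 410 × 85 / 1000 = 296.8 kN.
Allowable strength R_n/Ω = 296.8 / 2 = 148 kN.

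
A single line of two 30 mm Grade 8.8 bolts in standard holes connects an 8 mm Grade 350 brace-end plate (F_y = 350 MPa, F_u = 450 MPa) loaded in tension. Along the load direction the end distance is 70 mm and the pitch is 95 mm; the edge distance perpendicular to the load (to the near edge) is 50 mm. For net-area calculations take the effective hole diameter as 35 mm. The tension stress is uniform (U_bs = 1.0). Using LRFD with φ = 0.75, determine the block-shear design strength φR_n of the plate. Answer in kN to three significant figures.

Shear plane L_v = 70 + 1·95 = 165 mm; A_gv = 165 × 8 = 1320 mm².
A_nv = (165 − 1.5·35) × 8 = 900 mm².
A_nt = (50 − 0.5·35) × 8 = 260 mm².
0.6 F_u A_nv = 243 kN; 0.6 F_y A_gv = 277.2 kN → shear rupture governs the shear term.
R_n = 243 + 1.0 × 450 × 260 / 1000 = 360 kN.
Design strength φR_n = 0.75 × 360 = 270 kN.

270 kN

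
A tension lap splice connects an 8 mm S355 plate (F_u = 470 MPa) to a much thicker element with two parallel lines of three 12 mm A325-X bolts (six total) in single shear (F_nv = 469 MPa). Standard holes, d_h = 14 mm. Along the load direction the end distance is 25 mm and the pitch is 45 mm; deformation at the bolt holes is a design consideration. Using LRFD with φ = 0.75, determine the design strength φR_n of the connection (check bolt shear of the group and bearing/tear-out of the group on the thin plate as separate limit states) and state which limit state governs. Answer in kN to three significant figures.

Bolt shear: A_b = π·12²/4 = 113.1 mm²; R_n = 469 × 113.1 × 6 × 1 / 1000 = 318.3 kN → 0.75 × 318.3 = 239 kN.
Bearing (1.2 l_c t F_u ≤ 2.4 d t F_u): upper limit = 2.4·12·8·470 / 1000 = 108.3 kN.
  Edge l_c = 25 − 14/2 = 18 → r_n = 81.22 kN; interior l_c = 45 − 14 = 31 → r_n = 108.3 kN.
  R_n,bearing = 2·81.22 + 4·108.3 = 595.6 kN → 0.75 × 595.6 = 447 kN.
Bolt shear governs: 239 kN.

239 kN (bolt shear governs)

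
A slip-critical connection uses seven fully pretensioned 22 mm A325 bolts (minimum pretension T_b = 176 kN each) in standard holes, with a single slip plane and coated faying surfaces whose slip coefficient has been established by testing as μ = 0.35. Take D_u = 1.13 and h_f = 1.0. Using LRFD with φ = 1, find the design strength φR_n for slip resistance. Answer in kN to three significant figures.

487 kN

R_n = μ · D_u · h_f · T_b · n_s · n_b = 0.35 × 1.13 × 1.0 × 176 × 1 × 7 = 487.3 kN.
Design strength φR_n = 1 × 487.3 = 487 kN.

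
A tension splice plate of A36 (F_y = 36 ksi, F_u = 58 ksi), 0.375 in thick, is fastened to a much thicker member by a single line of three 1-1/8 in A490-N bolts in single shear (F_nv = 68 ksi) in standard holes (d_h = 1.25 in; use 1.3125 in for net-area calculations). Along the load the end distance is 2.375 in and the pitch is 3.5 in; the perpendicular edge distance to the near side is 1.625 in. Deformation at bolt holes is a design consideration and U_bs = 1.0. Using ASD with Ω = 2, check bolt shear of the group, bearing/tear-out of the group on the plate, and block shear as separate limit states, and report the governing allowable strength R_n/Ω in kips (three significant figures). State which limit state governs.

48.5 kips (block shear governs)

Bolt shear: A_b = π·1.125²/4 = 0.994 in²; R_n = 68 × 0.994 × 3 × 1 = 202.8 kips → 202.8 / 2 = 101 kips.
Bearing: edge l_c = 1.75, r_n = 45.68 kips; interior l_c = 2.25, r_n = 58.72 kips; R_n = 45.68 + 2·58.72 = 163.1 kips → 81.6 kips.
Block shear: A_gv = 3.516, A_nv = 2.285, A_nt = 0.3633 in²; R_n = min(0.6F_uA_nv, 0.6F_yA_gv) + U_bs·F_u·A_nt = 97.01 kips → 48.5 kips.
Block shear governs: 48.5 kips.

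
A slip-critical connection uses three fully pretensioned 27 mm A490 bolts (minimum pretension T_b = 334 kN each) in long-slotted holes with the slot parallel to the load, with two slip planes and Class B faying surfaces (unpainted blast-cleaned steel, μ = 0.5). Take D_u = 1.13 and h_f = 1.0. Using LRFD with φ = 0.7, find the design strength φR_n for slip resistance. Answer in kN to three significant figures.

R_n = μ · D_u · h_f · T_b · n_s · n_b = 0.5 × 1.13 × 1.0 × 334 × 2 × 3 = 1132 kN.
Design strength φR_n = 0.7 × 1132 = 793 kN.

793 kN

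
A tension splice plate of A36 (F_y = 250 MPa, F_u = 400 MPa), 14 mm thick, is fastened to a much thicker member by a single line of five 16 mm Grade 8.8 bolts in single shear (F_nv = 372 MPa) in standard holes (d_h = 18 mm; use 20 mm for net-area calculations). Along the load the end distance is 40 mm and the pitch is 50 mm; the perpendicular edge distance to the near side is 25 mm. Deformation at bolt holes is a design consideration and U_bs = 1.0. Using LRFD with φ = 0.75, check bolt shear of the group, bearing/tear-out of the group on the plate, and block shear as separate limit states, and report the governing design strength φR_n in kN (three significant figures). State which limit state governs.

280 kN (bolt shear governs)

Bolt shear: A_b = π·16²/4 = 201.1 mm²; R_n = 372 × 201.1 × 5 × 1 / 1000 = 374 kN → 0.75 × 374 = 280 kN.
Bearing: edge l_c = 31, r_n = 208.3 kN; interior l_c = 32, r_n = 215 kN; R_n = 208.3 + 4·215 = 1068 kN → 801 kN.
Block shear: A_gv = 3360, A_nv = 2100, A_nt = 210 mm²; R_n = min(0.6F_uA_nv, 0.6F_yA_gv) + U_bs·F_u·A_nt = 588 kN → 441 kN.
Bolt shear governs: 280 kN.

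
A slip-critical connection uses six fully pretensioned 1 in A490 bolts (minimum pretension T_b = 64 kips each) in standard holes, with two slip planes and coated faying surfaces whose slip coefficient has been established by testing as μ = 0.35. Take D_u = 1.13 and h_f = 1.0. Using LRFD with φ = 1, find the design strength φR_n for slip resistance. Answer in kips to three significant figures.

R_n = μ · D_u · h_f · T_b · n_s · n_b = 0.35 × 1.13 × 1.0 × 64 × 2 × 6 = 303.7 kips.
Design strength φR_n = 1 × 303.7 = 304 kips.

304 kips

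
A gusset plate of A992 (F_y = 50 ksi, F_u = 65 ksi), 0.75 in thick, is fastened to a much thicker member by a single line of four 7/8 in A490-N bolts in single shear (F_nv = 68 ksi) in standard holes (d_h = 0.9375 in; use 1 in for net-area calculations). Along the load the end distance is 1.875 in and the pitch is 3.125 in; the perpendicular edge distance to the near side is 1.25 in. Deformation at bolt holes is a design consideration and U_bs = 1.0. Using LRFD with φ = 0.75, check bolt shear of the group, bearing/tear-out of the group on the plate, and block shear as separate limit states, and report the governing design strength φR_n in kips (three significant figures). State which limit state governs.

123 kips (bolt shear governs)

Bolt shear: A_b = π·0.875²/4 = 0.6013 in²; R_n = 68 × 0.6013 × 4 × 1 = 163.6 kips → 0.75 × 163.6 = 123 kips.
Bearing: edge l_c = 1.406, r_n = 82.27 kips; interior l_c = 2.188, r_n = 102.4 kips; R_n = 82.27 + 3·102.4 = 389.4 kips → 292 kips.
Block shear: A_gv = 8.438, A_nv = 5.812, A_nt = 0.5625 in²; R_n = min(0.6F_uA_nv, 0.6F_yA_gv) + U_bs·F_u·A_nt = 263.2 kips → 197 kips.
Bolt shear governs: 123 kips.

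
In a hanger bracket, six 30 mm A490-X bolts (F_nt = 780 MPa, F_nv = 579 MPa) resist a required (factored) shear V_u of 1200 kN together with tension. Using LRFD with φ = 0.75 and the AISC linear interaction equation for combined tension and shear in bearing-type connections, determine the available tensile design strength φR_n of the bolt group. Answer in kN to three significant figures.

A_b = π·30²/4 = 706.9 mm²; f_rv = 1200 × 1000 / (6 × 706.9) = 282.9 MPa.
F'_nt = 1.3 F_nt − (F_nt / φF_nv) f_rv = 1.3·780 − (780/(0.75·579))·282.9 = 505.8 MPa, capped at F_nt → F'_nt = 505.8 MPa.
R_n = F'_nt · A_b · n = 505.8 × 706.9 × 6 / 1000 = 2145 kN.
Design strength φR_n = 0.75 × 2145 = 1610 kN.

1610 kN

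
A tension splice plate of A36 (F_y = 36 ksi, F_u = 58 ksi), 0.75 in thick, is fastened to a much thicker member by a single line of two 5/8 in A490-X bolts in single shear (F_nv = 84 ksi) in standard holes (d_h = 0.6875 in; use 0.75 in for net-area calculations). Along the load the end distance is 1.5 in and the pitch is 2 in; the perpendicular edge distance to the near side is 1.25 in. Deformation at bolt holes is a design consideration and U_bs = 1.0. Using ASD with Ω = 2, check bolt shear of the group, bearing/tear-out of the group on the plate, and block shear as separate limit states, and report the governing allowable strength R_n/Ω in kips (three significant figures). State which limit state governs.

Bolt shear: A_b = π·0.625²/4 = 0.3068 in²; R_n = 84 × 0.3068 × 2 × 1 = 51.54 kips → 51.54 / 2 = 25.8 kips.
Bearing: edge l_c = 1.156, r_n = 60.36 kips; interior l_c = 1.312, r_n = 65.25 kips; R_n = 60.36 + 1·65.25 = 125.6 kips → 62.8 kips.
Block shear: A_gv = 2.625, A_nv = 1.781, A_nt = 0.6562 in²; R_n = min(0.6F_uA_nv, 0.6F_yA_gv) + U_bs·F_u·A_nt = 94.76 kips → 47.4 kips.
Bolt shear governs: 25.8 kips.

25.8 kips (bolt shear governs)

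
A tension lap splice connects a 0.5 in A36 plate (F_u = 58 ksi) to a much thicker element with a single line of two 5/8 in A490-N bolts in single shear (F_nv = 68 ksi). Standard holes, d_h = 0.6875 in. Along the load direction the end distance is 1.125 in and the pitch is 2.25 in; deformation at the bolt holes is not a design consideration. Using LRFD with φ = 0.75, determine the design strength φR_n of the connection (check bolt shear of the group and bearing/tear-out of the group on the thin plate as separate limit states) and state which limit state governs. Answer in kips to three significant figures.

Bolt shear: A_b = π·0.625²/4 = 0.3068 in²; R_n = 68 × 0.3068 × 2 × 1 = 41.72 kips → 0.75 × 41.72 = 31.3 kips.
Bearing (1.5 l_c t F_u ≤ 3.0 d t F_u): upper limit = 3.0·0.625·0.5·58 = 54.38 kips.
  Edge l_c = 1.125 − 0.6875/2 = 0.7812 → r_n = 33.98 kips; interior l_c = 2.25 − 0.6875 = 1.562 → r_n = 54.38 kips.
  R_n,bearing = 1·33.98 + 1·54.38 = 88.36 kips → 0.75 × 88.36 = 66.3 kips.
Bolt shear governs: 31.3 kips.

31.3 kips (bolt shear governs)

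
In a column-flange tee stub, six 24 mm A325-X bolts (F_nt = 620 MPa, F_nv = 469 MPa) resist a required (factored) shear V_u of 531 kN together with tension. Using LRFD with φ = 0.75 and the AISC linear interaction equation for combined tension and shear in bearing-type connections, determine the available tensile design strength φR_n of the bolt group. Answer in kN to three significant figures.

A_b = π·24²/4 = 452.4 mm²; f_rv = 531 × 1000 / (6 × 452.4) = 195.6 MPa.
F'_nt = 1.3 F_nt − (F_nt / φF_nv) f_rv = 1.3·620 − (620/(0.75·469))·195.6 = 461.2 MPa, capped at F_nt → F'_nt = 461.2 MPa.
R_n = F'_nt · A_b · n = 461.2 × 452.4 × 6 / 1000 = 1252 kN.
Design strength φR_n = 0.75 × 1252 = 939 kN.

939 kN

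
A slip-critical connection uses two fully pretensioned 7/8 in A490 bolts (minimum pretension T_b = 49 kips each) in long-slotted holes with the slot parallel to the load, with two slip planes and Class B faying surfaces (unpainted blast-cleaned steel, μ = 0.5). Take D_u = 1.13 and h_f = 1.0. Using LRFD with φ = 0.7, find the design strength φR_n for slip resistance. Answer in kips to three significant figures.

77.5 kips

R_n = μ · D_u · h_f · T_b · n_s · n_b = 0.5 × 1.13 × 1.0 × 49 × 2 × 2 = 110.7 kips.
Design strength φR_n = 0.7 × 110.7 = 77.5 kips.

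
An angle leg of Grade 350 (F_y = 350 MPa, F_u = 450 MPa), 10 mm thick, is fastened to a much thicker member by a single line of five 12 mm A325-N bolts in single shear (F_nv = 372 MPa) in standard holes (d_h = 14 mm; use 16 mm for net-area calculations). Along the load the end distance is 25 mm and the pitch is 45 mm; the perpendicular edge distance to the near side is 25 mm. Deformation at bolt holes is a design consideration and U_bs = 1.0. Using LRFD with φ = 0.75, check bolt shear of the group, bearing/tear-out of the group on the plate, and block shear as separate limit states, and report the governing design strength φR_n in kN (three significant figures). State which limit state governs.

158 kN (bolt shear governs)

Bolt shear: A_b = π·12²/4 = 113.1 mm²; R_n = 372 × 113.1 × 5 × 1 / 1000 = 210.4 kN → 0.75 × 210.4 = 158 kN.
Bearing: edge l_c = 18, r_n = 97.2 kN; interior l_c = 31, r_n = 129.6 kN; R_n = 97.2 + 4·129.6 = 615.6 kN → 462 kN.
Block shear: A_gv = 2050, A_nv = 1330, A_nt = 170 mm²; R_n = min(0.6F_uA_nv, 0.6F_yA_gv) + U_bs·F_u·A_nt = 435.6 kN → 327 kN.
Bolt shear governs: 158 kN.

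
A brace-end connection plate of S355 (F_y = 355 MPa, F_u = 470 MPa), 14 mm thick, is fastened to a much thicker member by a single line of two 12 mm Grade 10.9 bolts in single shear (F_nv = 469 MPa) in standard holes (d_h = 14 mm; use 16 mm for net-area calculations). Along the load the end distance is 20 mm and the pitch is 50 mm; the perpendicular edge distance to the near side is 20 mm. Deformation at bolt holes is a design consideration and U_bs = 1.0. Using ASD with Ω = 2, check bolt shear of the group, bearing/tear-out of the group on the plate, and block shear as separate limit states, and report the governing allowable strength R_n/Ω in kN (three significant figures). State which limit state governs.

53 kN (bolt shear governs)

Bolt shear: A_b = π·12²/4 = 113.1 mm²; R_n = 469 × 113.1 × 2 × 1 / 1000 = 106.1 kN → 106.1 / 2 = 53 kN.
Bearing: edge l_c = 13, r_n = 102.6 kN; interior l_c = 36, r_n = 189.5 kN; R_n = 102.6 + 1·189.5 = 292.2 kN → 146 kN.
Block shear: A_gv = 980, A_nv = 644, A_nt = 168 mm²; R_n = min(0.6F_uA_nv, 0.6F_yA_gv) + U_bs·F_u·A_nt = 260.6 kN → 130 kN.
Bolt shear governs: 53 kN.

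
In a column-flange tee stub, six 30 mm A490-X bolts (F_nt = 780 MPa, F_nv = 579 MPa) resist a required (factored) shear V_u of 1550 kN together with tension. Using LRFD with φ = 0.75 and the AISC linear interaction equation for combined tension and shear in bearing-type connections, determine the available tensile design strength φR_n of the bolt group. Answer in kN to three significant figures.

A_b = π·30²/4 = 706.9 mm²; f_rv = 1550 × 1000 / (6 × 706.9) = 365.5 MPa.
F'_nt = 1.3 F_nt − (F_nt / φF_nv) f_rv = 1.3·780 − (780/(0.75·579))·365.5 = 357.5 MPa, capped at F_nt → F'_nt = 357.5 MPa.
R_n = F'_nt · A_b · n = 357.5 × 706.9 × 6 / 1000 = 1516 kN.
Design strength φR_n = 0.75 × 1516 = 1140 kN.

1140 kN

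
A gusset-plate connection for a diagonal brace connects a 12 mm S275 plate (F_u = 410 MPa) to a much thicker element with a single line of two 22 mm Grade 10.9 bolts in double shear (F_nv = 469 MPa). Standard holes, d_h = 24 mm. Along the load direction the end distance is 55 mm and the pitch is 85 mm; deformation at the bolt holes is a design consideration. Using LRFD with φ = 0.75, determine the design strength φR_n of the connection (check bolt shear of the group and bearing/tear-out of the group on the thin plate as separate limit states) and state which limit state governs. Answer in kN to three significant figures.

Bolt shear: A_b = π·22²/4 = 380.1 mm²; R_n = 469 × 380.1 × 2 × 2 / 1000 = 713.1 kN → 0.75 × 713.1 = 535 kN.
Bearing (1.2 l_c t F_u ≤ 2.4 d t F_u): upper limit = 2.4·22·12·410 / 1000 = 259.8 kN.
  Edge l_c = 55 − 24/2 = 43 → r_n = 253.9 kN; interior l_c = 85 − 24 = 61 → r_n = 259.8 kN.
  R_n,bearing = 1·253.9 + 1·259.8 = 513.6 kN → 0.75 × 513.6 = 385 kN.
Bearing governs: 385 kN.

385 kN (bearing governs)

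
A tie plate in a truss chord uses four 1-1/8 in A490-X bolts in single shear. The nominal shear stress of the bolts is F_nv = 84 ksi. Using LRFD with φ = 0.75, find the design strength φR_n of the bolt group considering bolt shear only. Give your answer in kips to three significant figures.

250 kips

A_b = π × 1.125² / 4 = 0.994 in².
R_n = F_nv · A_b · n · n_s = 84 × 0.994 × 4 × 1 = 334 kips.
Design strength φR_n = 0.75 × 334 = 250 kips.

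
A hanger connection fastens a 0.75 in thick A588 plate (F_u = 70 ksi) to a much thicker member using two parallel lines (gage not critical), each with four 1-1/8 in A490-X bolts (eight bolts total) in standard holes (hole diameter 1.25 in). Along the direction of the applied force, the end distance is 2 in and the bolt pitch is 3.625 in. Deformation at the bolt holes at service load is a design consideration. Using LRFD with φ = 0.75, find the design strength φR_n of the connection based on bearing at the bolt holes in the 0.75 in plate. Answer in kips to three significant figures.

Per bolt r_n = 1.2 l_c t F_u ≤ 2.4 d t F_u; upper limit = 2.4 × 1.125 × 0.75 × 70 = 141.8 kips.
Edge bolt: l_c = 2 − 1.25/2 = 1.375 in → 1.2 × 1.375 × 0.75 × 70 = 86.62 → r_n = 86.62 kips.
Interior bolts: l_c = 3.625 − 1.25 = 2.375 in → 1.2 × 2.375 × 0.75 × 70 = 149.6 → r_n = 141.8 kips.
R_n = 2 × 86.62 + 6 × 141.8 = 1024 kips.
Design strength φR_n = 0.75 × 1024 = 768 kips.

768 kips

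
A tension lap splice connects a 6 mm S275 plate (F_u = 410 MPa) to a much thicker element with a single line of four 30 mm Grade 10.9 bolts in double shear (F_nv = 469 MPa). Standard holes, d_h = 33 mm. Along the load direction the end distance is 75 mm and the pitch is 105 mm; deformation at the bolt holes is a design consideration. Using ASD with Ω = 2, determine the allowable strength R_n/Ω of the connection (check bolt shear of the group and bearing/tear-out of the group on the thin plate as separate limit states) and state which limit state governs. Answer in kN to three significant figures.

352 kN (bearing governs)

Bolt shear: A_b = π·30²/4 = 706.9 mm²; R_n = 469 × 706.9 × 4 × 2 / 1000 = 2652 kN → 2652 / 2 = 1330 kN.
Bearing (1.2 l_c t F_u ≤ 2.4 d t F_u): upper limit = 2.4·30·6·410 / 1000 = 177.1 kN.
  Edge l_c = 75 − 33/2 = 58.5 → r_n = 172.7 kN; interior l_c = 105 − 33 = 72 → r_n = 177.1 kN.
  R_n,bearing = 1·172.7 + 3·177.1 = 704.1 kN → 704.1 / 2 = 352 kN.
Bearing governs: 352 kN.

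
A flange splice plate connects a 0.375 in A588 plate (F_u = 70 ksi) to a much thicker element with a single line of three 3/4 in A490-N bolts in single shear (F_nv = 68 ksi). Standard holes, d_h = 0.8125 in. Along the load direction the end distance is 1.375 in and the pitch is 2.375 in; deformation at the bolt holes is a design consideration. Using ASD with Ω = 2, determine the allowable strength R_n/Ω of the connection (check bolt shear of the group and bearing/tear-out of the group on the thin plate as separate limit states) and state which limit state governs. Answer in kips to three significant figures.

Bolt shear: A_b = π·0.75²/4 = 0.4418 in²; R_n = 68 × 0.4418 × 3 × 1 = 90.12 kips → 90.12 / 2 = 45.1 kips.
Bearing (1.2 l_c t F_u ≤ 2.4 d t F_u): upper limit = 2.4·0.75·0.375·70 = 47.25 kips.
  Edge l_c = 1.375 − 0.8125/2 = 0.9688 → r_n = 30.52 kips; interior l_c = 2.375 − 0.8125 = 1.562 → r_n = 47.25 kips.
  R_n,bearing = 1·30.52 + 2·47.25 = 125 kips → 125 / 2 = 62.5 kips.
Bolt shear governs: 45.1 kips.

45.1 kips (bolt shear governs)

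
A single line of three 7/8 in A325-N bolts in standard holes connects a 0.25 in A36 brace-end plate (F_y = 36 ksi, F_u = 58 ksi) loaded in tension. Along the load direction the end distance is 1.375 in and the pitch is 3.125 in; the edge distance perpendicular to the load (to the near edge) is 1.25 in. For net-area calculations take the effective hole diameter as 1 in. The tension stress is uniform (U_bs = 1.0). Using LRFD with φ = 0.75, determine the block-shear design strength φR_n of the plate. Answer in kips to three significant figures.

Shear plane L_v = 1.375 + 2·3.125 = 7.625 in; A_gv = 7.625 × 0.25 = 1.906 in².
A_nv = (7.625 − 2.5·1) × 0.25 = 1.281 in².
A_nt = (1.25 − 0.5·1) × 0.25 = 0.1875 in².
0.6 F_u A_nv = 44.59 kips; 0.6 F_y A_gv = 41.17 kips → shear yielding governs the shear term.
R_n = 41.17 + 1.0 × 58 × 0.1875 = 52.05 kips.
Design strength φR_n = 0.75 × 52.05 = 39 kips.

39 kips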